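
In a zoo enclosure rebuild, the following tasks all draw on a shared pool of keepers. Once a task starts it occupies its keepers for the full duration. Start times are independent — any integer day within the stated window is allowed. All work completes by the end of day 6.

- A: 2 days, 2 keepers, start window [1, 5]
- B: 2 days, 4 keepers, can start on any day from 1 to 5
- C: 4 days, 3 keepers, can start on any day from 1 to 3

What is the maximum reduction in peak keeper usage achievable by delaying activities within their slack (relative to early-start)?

Early-start peak: d1:9  d2:9  d3:3  d4:3  d5:0  d6:0 ⇒ 9.
Leveled (A@1, B@5, C@1): d1:5  d2:5  d3:3  d4:3  d5:4  d6:4 ⇒ 5.
Reduction 9 − 5 = 4.

4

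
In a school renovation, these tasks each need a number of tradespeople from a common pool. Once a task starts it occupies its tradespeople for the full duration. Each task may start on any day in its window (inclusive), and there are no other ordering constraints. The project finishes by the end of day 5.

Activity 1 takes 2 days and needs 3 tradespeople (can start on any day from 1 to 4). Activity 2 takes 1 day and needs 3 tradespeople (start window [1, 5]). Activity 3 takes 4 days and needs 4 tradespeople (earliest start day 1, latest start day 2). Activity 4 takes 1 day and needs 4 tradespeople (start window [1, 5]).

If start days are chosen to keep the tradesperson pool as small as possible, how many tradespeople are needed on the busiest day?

Early-start (Activity 1@1, Activity 2@1, Activity 3@1, Activity 4@1) gives peak 14: d1:14  d2:7  d3:4  d4:4  d5:0.
Shift Activity 2→3, Activity 4→5.
Schedule Activity 1@1, Activity 2@3, Activity 3@1, Activity 4@5: d1:7  d2:7  d3:7  d4:4  d5:4 — peak 7.

7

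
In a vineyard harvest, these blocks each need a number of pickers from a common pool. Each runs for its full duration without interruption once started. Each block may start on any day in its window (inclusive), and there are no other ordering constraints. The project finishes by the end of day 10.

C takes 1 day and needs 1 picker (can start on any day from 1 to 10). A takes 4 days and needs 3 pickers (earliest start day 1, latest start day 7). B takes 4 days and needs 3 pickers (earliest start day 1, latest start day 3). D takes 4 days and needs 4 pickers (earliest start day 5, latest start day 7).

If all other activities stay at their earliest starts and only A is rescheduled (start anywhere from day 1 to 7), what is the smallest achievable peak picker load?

A@1: d1:7  d2:6  d3:6  d4:6  d5:4  d6:4  d7:4  d8:4  d9:0  d10:0 → peak 7
A@2: d1:4  d2:6  d3:6  d4:6  d5:7  d6:4  d7:4  d8:4  d9:0  d10:0 → peak 7
A@3: d1:4  d2:3  d3:6  d4:6  d5:7  d6:7  d7:4  d8:4  d9:0  d10:0 → peak 7
A@4: d1:4  d2:3  d3:3  d4:6  d5:7  d6:7  d7:7  d8:4  d9:0  d10:0 → peak 7
A@5: d1:4  d2:3  d3:3  d4:3  d5:7  d6:7  d7:7  d8:7  d9:0  d10:0 → peak 7
A@6: d1:4  d2:3  d3:3  d4:3  d5:4  d6:7  d7:7  d8:7  d9:3  d10:0 → peak 7
A@7: d1:4  d2:3  d3:3  d4:3  d5:4  d6:4  d7:7  d8:7  d9:3  d10:3 → peak 7
Best is A@1, peak 7.

7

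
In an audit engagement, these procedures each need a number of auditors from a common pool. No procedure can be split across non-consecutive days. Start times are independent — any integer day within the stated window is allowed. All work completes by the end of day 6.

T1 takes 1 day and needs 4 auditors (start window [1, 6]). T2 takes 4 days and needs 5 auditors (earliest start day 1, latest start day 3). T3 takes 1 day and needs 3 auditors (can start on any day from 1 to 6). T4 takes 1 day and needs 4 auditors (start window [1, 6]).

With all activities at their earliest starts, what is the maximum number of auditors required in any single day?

16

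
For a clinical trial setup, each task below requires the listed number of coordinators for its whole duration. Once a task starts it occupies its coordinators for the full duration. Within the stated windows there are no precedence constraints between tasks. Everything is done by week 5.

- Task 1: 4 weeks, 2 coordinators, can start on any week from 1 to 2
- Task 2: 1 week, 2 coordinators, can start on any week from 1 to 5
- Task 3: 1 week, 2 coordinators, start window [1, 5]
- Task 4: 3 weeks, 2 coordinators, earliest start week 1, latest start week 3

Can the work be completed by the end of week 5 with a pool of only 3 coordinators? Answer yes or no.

no

Total coordinator-weeks = 18; over 5 weeks the average is 18/5 > 3, so some week must exceed 3.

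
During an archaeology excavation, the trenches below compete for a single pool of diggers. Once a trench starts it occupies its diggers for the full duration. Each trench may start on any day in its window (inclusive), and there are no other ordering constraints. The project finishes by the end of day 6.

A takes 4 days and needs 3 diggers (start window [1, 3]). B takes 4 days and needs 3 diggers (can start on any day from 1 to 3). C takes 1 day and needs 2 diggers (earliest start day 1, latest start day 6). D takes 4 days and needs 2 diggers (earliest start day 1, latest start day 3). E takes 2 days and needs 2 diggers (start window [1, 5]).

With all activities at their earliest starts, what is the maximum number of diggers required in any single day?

12

Early-start schedule: A@1, B@1, C@1, D@1, E@1.
Load per day: day 1: 12, day 2: 10, day 3: 8, day 4: 8, day 5: 0, day 6: 0.
Peak is 12.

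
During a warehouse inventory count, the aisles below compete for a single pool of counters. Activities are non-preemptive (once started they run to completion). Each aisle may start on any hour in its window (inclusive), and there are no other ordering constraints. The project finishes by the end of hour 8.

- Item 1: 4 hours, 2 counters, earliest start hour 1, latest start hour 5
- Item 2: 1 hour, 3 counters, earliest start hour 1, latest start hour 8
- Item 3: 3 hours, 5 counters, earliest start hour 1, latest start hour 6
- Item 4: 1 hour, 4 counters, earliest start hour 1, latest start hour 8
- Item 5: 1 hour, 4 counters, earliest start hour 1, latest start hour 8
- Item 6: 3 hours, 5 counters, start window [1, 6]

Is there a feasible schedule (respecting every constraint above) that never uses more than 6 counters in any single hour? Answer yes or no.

Total counter-hours = 49; over 8 hours the average is 49/8 > 6, so some hour must exceed 6.

no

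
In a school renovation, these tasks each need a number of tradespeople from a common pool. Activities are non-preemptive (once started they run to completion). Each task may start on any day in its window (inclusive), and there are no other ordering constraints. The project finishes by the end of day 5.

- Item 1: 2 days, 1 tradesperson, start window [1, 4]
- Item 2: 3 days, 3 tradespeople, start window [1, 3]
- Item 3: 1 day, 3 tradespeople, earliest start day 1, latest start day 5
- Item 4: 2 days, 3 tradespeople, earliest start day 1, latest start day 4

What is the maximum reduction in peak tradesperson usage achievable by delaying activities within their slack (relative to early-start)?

Early-start peak: d1:10  d2:7  d3:3  d4:0  d5:0 ⇒ 10.
Leveled (Item 1@1, Item 2@1, Item 3@3, Item 4@4): d1:4  d2:4  d3:6  d4:3  d5:3 ⇒ 6.
Reduction 10 − 6 = 4.

4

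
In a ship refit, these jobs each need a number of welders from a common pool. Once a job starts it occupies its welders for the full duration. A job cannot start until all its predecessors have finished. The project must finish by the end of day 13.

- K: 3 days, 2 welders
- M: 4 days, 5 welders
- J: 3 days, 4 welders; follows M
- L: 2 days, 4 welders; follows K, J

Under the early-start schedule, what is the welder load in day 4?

5

At early start, day 4 has: M.
Demand: 5 = 5.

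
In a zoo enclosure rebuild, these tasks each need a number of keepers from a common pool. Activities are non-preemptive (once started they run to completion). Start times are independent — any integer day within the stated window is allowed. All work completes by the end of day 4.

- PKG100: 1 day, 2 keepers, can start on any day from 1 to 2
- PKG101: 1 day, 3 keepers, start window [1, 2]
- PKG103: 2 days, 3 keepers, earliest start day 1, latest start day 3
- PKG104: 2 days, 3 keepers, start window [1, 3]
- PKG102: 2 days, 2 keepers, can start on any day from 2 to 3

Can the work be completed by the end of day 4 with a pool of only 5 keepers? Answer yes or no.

no

Total keeper-days = 21; over 4 days the average is 21/4 > 5, so some day must exceed 5.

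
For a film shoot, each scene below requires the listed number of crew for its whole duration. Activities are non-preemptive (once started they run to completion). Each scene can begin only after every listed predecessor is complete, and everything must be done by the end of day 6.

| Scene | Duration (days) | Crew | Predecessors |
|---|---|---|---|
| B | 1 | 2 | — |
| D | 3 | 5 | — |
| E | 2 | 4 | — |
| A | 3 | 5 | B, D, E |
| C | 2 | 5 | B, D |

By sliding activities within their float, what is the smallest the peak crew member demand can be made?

Early-start (B@1, D@1, E@1, A@4, C@4) gives peak 11: d1:11  d2:9  d3:5  d4:10  d5:10  d6:5.
Shift E→2.
Schedule B@1, D@1, E@2, A@4, C@4: d1:7  d2:9  d3:9  d4:10  d5:10  d6:5 — peak 10.
No arrangement of the 12 feasible schedules does better.

10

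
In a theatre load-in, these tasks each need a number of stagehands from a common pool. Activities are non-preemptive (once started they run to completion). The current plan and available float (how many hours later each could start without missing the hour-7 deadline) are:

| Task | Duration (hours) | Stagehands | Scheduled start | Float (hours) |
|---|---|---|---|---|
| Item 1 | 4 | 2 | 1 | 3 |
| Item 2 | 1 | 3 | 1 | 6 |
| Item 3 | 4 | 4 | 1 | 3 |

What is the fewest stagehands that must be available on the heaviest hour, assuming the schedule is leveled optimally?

6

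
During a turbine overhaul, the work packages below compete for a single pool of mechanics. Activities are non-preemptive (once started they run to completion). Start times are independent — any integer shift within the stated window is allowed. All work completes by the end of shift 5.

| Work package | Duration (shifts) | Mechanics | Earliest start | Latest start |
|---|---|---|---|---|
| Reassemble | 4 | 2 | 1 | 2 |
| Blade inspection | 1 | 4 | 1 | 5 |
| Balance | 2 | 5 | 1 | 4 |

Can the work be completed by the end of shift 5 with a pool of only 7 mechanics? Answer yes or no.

yes

Schedule Reassemble@1, Blade inspection@1, Balance@2: s1:6  s2:7  s3:7  s4:2  s5:0 — peak 7 ≤ 7.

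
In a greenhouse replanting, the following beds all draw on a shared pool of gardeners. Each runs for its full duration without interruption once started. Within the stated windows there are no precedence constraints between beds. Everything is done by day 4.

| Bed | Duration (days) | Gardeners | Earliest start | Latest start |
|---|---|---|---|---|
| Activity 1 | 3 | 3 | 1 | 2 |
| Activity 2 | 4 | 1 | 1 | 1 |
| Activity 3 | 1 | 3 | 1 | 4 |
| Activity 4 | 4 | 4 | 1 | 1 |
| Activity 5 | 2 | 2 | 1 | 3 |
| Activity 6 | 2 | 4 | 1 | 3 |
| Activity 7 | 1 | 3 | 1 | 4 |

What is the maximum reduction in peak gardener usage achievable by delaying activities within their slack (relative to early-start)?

7

Early-start peak: d1:20  d2:14  d3:8  d4:5 ⇒ 20.
Leveled (Activity 1@1, Activity 2@1, Activity 3@1, Activity 4@1, Activity 5@1, Activity 6@3, Activity 7@2): d1:13  d2:13  d3:12  d4:9 ⇒ 13.
Reduction 20 − 13 = 7.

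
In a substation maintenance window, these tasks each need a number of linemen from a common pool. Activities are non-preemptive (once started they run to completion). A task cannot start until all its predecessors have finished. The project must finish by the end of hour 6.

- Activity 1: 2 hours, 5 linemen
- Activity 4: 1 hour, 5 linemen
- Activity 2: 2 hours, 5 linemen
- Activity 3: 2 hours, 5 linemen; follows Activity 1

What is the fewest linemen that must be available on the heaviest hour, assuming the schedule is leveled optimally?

10

Early-start (Activity 1@1, Activity 4@1, Activity 2@1, Activity 3@3) gives peak 15: h1:15  h2:10  h3:5  h4:5  h5:0  h6:0.
Shift Activity 2→2.
Schedule Activity 1@1, Activity 4@1, Activity 2@2, Activity 3@3: h1:10  h2:10  h3:10  h4:5  h5:0  h6:0 — peak 10.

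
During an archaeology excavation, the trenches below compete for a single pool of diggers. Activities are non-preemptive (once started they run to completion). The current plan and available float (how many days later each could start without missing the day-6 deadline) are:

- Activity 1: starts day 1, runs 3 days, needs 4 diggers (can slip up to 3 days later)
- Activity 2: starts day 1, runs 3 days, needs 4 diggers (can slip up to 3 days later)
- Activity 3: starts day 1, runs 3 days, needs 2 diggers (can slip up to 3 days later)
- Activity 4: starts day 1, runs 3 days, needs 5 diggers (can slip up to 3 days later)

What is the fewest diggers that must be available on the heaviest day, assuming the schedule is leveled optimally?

8

Early-start (Activity 1@1, Activity 2@1, Activity 3@1, Activity 4@1) gives peak 15: d1:15  d2:15  d3:15  d4:0  d5:0  d6:0.
Shift Activity 3→4, Activity 4→4.
Schedule Activity 1@1, Activity 2@1, Activity 3@4, Activity 4@4: d1:8  d2:8  d3:8  d4:7  d5:7  d6:7 — peak 8.
Total digger-days = 45 over 6 days ⇒ peak ≥ ⌈45/6⌉ = 8, so 8 is optimal.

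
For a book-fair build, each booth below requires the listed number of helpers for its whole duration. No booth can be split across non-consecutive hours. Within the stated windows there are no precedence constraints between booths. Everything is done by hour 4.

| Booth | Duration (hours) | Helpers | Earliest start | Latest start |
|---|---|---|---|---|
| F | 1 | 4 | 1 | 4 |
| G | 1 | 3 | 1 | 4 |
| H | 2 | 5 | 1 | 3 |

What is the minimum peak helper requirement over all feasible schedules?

Early-start (F@1, G@1, H@1) gives peak 12: h1:12  h2:5  h3:0  h4:0.
Shift G→2, H→3.
Schedule F@1, G@2, H@3: h1:4  h2:3  h3:5  h4:5 — peak 5.
Total helper-hours = 17 over 4 hours ⇒ peak ≥ ⌈17/4⌉ = 5, so 5 is optimal.

5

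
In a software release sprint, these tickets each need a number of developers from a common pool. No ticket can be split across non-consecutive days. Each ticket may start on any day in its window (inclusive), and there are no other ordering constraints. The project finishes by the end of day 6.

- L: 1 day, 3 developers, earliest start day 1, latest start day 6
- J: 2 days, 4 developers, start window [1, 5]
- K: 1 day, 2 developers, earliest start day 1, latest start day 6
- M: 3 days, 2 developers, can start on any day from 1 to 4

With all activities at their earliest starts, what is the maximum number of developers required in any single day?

Early-start schedule: L@1, J@1, K@1, M@1.
Load per day: day 1: 11, day 2: 6, day 3: 2, day 4: 0, day 5: 0, day 6: 0.
Peak is 11.

11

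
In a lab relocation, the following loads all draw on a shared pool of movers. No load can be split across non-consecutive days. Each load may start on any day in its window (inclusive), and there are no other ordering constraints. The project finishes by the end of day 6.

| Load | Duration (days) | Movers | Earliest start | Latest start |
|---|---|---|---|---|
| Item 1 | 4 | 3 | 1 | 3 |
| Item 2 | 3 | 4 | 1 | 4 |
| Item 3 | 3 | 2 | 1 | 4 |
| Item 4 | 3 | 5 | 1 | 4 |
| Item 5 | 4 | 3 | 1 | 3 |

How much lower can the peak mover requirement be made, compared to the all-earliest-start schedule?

5

Early-start peak: d1:17  d2:17  d3:17  d4:6  d5:0  d6:0 ⇒ 17.
Leveled (Item 1@1, Item 2@1, Item 3@1, Item 4@4, Item 5@1): d1:12  d2:12  d3:12  d4:11  d5:5  d6:5 ⇒ 12.
Reduction 17 − 12 = 5.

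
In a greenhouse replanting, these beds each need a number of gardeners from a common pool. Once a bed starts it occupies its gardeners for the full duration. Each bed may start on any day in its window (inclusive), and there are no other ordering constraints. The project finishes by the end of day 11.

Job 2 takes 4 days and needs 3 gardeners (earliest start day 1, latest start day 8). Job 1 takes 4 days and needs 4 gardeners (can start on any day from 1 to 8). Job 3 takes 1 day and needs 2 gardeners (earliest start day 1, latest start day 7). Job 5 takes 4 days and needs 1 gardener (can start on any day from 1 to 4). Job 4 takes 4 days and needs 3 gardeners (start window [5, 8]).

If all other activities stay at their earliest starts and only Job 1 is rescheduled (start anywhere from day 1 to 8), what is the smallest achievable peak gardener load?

Job 1@1: d1:10  d2:8  d3:8  d4:8  d5:3  d6:3  d7:3  d8:3  d9:0  d10:0  d11:0 → peak 10
Job 1@2: d1:6  d2:8  d3:8  d4:8  d5:7  d6:3  d7:3  d8:3  d9:0  d10:0  d11:0 → peak 8
Job 1@3: d1:6  d2:4  d3:8  d4:8  d5:7  d6:7  d7:3  d8:3  d9:0  d10:0  d11:0 → peak 8
Job 1@4: d1:6  d2:4  d3:4  d4:8  d5:7  d6:7  d7:7  d8:3  d9:0  d10:0  d11:0 → peak 8
Job 1@5: d1:6  d2:4  d3:4  d4:4  d5:7  d6:7  d7:7  d8:7  d9:0  d10:0  d11:0 → peak 7
Job 1@6: d1:6  d2:4  d3:4  d4:4  d5:3  d6:7  d7:7  d8:7  d9:4  d10:0  d11:0 → peak 7
Job 1@7: d1:6  d2:4  d3:4  d4:4  d5:3  d6:3  d7:7  d8:7  d9:4  d10:4  d11:0 → peak 7
Job 1@8: d1:6  d2:4  d3:4  d4:4  d5:3  d6:3  d7:3  d8:7  d9:4  d10:4  d11:4 → peak 7
Best is Job 1@5, peak 7.

7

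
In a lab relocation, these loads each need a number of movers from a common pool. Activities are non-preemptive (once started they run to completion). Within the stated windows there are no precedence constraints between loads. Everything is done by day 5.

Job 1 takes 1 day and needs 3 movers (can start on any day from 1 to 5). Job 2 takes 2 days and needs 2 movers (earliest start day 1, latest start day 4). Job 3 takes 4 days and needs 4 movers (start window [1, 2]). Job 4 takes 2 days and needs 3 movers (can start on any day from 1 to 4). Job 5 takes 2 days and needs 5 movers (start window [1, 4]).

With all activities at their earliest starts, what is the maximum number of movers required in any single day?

Early-start schedule: Job 1@1, Job 2@1, Job 3@1, Job 4@1, Job 5@1.
Load per day: day 1: 17, day 2: 14, day 3: 4, day 4: 4, day 5: 0.
Peak is 17.

17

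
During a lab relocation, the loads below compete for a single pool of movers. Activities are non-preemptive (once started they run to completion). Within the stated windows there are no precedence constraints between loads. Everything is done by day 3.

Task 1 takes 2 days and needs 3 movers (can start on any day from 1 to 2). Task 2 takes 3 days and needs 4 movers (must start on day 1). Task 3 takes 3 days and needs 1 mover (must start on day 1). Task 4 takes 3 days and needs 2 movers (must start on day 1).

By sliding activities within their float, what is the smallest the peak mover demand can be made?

10

Schedule Task 1@1, Task 2@1, Task 3@1, Task 4@1: d1:10  d2:10  d3:7 — peak 10.
No arrangement of the 2 feasible schedules does better.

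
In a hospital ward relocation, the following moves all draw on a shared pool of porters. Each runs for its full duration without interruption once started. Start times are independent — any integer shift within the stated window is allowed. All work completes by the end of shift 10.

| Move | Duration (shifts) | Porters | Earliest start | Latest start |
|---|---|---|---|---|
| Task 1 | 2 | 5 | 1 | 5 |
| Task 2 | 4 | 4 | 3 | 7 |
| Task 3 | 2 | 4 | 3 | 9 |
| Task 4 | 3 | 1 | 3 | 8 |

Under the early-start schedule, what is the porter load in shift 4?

9

At early start, shift 4 has: Task 2, Task 3, Task 4.
Demand: 4 + 4 + 1 = 9.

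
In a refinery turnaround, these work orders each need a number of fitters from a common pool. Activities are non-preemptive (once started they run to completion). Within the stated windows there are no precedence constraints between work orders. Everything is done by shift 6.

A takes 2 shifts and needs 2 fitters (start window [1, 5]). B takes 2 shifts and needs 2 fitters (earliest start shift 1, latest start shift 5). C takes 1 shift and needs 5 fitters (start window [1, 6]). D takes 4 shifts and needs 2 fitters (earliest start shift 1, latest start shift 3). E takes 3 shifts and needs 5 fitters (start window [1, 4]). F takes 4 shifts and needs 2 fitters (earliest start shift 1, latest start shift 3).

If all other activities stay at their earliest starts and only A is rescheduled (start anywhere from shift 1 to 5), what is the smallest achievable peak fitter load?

A@1: s1:18  s2:13  s3:9  s4:4  s5:0  s6:0 → peak 18
A@2: s1:16  s2:13  s3:11  s4:4  s5:0  s6:0 → peak 16
A@3: s1:16  s2:11  s3:11  s4:6  s5:0  s6:0 → peak 16
A@4: s1:16  s2:11  s3:9  s4:6  s5:2  s6:0 → peak 16
A@5: s1:16  s2:11  s3:9  s4:4  s5:2  s6:2 → peak 16
Best is A@2, peak 16.

16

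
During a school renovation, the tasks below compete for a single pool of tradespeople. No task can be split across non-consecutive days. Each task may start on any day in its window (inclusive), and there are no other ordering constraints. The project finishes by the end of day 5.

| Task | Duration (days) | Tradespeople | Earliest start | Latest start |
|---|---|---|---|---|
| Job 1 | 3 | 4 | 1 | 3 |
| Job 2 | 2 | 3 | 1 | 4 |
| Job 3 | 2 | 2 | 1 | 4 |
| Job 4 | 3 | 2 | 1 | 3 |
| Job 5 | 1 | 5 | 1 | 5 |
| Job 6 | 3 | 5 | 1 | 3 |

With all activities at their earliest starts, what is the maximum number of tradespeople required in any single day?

21

Early-start schedule: Job 1@1, Job 2@1, Job 3@1, Job 4@1, Job 5@1, Job 6@1.
Load per day: day 1: 21, day 2: 16, day 3: 11, day 4: 0, day 5: 0.
Peak is 21.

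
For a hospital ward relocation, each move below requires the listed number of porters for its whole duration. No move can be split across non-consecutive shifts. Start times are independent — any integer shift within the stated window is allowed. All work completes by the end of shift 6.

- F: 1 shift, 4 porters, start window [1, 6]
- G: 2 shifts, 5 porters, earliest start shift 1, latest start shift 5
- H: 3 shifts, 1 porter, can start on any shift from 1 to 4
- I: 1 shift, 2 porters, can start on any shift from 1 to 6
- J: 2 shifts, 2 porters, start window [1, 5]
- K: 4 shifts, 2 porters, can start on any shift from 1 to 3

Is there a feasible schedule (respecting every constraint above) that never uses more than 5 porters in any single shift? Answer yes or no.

no

Total porter-shifts = 31; over 6 shifts the average is 31/6 > 5, so some shift must exceed 5.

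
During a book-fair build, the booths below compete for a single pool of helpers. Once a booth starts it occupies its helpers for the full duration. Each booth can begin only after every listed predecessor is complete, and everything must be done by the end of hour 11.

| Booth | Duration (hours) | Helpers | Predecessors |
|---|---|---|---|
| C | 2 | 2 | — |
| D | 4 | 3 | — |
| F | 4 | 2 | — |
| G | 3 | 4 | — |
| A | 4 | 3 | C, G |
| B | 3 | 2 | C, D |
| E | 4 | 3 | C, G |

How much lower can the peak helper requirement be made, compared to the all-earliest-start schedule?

4

Early-start peak: h1:11  h2:11  h3:9  h4:11  h5:8  h6:8  h7:8  h8:0  h9:0  h10:0  h11:0 ⇒ 11.
Leveled (C@1, D@1, F@1, G@5, A@8, B@5, E@8): h1:7  h2:7  h3:5  h4:5  h5:6  h6:6  h7:6  h8:6  h9:6  h10:6  h11:6 ⇒ 7.
Reduction 11 − 7 = 4.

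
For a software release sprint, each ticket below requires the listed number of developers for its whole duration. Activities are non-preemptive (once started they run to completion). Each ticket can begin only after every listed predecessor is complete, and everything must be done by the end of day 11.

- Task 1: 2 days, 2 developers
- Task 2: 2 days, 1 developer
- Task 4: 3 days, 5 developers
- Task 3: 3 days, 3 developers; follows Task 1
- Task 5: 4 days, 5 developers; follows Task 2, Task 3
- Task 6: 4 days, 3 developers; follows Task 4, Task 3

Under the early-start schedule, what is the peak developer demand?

8

Early-start schedule: Task 1@1, Task 2@1, Task 4@1, Task 3@3, Task 5@6, Task 6@6.
Load per day: day 1: 8, day 2: 8, day 3: 8, day 4: 3, day 5: 3, day 6: 8, day 7: 8, day 8: 8, day 9: 8, day 10: 0, day 11: 0.
Peak is 8.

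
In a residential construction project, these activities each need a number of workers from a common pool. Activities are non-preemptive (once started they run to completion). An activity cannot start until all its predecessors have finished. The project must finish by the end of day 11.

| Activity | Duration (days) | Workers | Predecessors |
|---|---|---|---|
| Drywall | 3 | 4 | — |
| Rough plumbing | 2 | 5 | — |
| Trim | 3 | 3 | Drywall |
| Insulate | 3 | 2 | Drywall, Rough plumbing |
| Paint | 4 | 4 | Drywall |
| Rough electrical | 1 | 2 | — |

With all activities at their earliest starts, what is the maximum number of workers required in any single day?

11

Early-start schedule: Drywall@1, Rough plumbing@1, Trim@4, Insulate@4, Paint@4, Rough electrical@1.
Load per day: day 1: 11, day 2: 9, day 3: 4, day 4: 9, day 5: 9, day 6: 9, day 7: 4, day 8: 0, day 9: 0, day 10: 0, day 11: 0.
Peak is 11.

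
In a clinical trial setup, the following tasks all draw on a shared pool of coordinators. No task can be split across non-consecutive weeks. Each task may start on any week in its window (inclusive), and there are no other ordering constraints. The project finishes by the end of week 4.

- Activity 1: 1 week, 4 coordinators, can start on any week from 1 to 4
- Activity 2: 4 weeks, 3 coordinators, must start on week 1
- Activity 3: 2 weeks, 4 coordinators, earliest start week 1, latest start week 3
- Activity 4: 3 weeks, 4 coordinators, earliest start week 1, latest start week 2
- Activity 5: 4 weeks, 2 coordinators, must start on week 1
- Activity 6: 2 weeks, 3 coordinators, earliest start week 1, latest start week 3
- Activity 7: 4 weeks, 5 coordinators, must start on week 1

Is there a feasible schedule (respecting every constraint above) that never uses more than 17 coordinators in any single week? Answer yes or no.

Total coordinator-weeks = 70; over 4 weeks the average is 70/4 > 17, so some week must exceed 17.

no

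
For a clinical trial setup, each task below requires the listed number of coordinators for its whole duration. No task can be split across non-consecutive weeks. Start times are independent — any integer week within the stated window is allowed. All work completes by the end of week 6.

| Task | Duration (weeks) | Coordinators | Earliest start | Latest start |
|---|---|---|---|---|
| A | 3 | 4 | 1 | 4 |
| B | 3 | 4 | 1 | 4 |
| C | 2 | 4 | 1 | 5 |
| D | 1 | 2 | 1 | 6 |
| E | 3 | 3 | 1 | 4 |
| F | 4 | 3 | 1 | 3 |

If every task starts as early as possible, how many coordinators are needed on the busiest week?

20

Early-start schedule: A@1, B@1, C@1, D@1, E@1, F@1.
Load per week: week 1: 20, week 2: 18, week 3: 14, week 4: 3, week 5: 0, week 6: 0.
Peak is 20.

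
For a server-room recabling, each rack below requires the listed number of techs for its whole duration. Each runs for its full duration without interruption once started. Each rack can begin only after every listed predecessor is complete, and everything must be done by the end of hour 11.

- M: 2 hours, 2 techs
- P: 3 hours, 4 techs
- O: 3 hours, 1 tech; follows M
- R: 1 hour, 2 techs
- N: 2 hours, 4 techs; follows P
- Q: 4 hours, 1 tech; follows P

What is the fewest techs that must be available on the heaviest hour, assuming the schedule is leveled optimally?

4

Early-start (M@1, P@1, O@3, R@1, N@4, Q@4) gives peak 8: h1:8  h2:6  h3:5  h4:6  h5:6  h6:1  h7:1  h8:0  h9:0  h10:0  h11:0.
Shift P→3, O→6, N→10, Q→6.
Schedule M@1, P@3, O@6, R@1, N@10, Q@6: h1:4  h2:2  h3:4  h4:4  h5:4  h6:2  h7:2  h8:2  h9:1  h10:4  h11:4 — peak 4.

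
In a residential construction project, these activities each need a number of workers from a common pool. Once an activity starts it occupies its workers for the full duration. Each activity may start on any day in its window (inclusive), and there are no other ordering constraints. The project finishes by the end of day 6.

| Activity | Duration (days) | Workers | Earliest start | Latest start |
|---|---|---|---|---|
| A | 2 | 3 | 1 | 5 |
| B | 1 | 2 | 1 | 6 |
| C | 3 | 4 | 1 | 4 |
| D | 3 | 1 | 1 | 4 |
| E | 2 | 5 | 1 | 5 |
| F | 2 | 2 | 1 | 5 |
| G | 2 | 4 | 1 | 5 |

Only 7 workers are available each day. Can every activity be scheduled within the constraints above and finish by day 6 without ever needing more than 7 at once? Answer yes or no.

no

Total worker-days = 45; over 6 days the average is 45/6 > 7, so some day must exceed 7.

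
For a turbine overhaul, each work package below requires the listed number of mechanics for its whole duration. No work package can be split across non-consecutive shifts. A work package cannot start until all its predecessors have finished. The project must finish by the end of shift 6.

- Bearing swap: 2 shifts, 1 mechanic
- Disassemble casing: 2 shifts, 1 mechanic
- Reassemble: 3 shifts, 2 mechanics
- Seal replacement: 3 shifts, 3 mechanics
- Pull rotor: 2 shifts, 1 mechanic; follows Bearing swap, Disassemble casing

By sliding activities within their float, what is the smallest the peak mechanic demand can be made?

4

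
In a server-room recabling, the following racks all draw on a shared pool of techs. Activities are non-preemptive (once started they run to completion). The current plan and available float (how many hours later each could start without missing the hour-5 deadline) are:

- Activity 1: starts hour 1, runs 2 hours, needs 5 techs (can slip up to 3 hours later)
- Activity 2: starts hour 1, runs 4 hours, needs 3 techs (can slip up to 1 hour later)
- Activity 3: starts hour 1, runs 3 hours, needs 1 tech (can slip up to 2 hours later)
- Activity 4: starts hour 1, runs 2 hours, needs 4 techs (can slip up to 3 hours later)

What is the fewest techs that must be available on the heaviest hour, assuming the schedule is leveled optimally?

Early-start (Activity 1@1, Activity 2@1, Activity 3@1, Activity 4@1) gives peak 13: h1:13  h2:13  h3:4  h4:3  h5:0.
Shift Activity 3→3, Activity 4→3.
Schedule Activity 1@1, Activity 2@1, Activity 3@3, Activity 4@3: h1:8  h2:8  h3:8  h4:8  h5:1 — peak 8.

8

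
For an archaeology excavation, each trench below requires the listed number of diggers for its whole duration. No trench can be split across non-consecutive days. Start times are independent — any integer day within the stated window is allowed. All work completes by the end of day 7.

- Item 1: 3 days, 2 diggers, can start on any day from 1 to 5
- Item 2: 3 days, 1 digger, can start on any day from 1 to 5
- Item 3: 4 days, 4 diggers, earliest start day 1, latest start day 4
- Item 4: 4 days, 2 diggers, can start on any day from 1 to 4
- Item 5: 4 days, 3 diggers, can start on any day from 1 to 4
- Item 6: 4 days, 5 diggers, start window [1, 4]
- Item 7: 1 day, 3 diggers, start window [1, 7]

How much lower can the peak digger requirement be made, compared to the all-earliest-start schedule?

6

Early-start peak: d1:20  d2:17  d3:17  d4:14  d5:0  d6:0  d7:0 ⇒ 20.
Leveled (Item 1@1, Item 2@1, Item 3@1, Item 4@1, Item 5@1, Item 6@4, Item 7@5): d1:12  d2:12  d3:12  d4:14  d5:8  d6:5  d7:5 ⇒ 14.
Reduction 20 − 14 = 6.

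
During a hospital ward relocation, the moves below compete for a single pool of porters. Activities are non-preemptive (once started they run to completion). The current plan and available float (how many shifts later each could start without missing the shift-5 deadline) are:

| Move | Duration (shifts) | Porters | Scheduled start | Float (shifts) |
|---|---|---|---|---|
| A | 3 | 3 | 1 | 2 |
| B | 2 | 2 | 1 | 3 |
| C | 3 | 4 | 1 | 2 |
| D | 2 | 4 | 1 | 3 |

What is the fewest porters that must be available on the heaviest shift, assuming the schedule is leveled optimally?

Early-start (A@1, B@1, C@1, D@1) gives peak 13: s1:13  s2:13  s3:7  s4:0  s5:0.
Shift B→4, D→4.
Schedule A@1, B@4, C@1, D@4: s1:7  s2:7  s3:7  s4:6  s5:6 — peak 7.
Total porter-shifts = 33 over 5 shifts ⇒ peak ≥ ⌈33/5⌉ = 7, so 7 is optimal.

7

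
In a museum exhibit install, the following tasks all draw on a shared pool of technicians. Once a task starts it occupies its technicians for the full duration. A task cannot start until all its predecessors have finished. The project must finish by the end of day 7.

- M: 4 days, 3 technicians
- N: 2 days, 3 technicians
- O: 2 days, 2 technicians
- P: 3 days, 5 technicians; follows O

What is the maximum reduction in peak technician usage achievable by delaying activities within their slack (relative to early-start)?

2

Early-start peak: d1:8  d2:8  d3:8  d4:8  d5:5  d6:0  d7:0 ⇒ 8.
Leveled (M@1, N@1, O@3, P@5): d1:6  d2:6  d3:5  d4:5  d5:5  d6:5  d7:5 ⇒ 6.
Reduction 8 − 6 = 2.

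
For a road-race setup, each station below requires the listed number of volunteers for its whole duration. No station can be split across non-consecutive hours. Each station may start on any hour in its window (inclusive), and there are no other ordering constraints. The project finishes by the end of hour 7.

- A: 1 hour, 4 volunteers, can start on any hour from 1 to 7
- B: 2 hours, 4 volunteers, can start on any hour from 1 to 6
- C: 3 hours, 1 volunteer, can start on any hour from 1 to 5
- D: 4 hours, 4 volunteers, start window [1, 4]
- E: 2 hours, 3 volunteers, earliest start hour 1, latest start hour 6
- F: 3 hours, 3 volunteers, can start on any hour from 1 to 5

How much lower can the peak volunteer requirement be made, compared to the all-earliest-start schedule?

Early-start peak: h1:19  h2:15  h3:8  h4:4  h5:0  h6:0  h7:0 ⇒ 19.
Leveled (A@1, B@1, C@2, D@3, E@2, F@4): h1:8  h2:8  h3:8  h4:8  h5:7  h6:7  h7:0 ⇒ 8.
Reduction 19 − 8 = 11.

11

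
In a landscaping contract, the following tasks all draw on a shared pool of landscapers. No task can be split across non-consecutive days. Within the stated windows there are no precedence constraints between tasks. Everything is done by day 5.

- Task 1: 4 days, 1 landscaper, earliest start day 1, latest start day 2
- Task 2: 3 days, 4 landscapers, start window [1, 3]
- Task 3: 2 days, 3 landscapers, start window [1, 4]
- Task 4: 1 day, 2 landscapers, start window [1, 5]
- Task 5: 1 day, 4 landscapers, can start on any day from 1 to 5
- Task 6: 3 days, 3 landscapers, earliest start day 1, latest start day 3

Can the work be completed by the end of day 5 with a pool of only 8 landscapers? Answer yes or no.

yes

Schedule Task 1@1, Task 2@1, Task 3@1, Task 4@4, Task 5@5, Task 6@3: d1:8  d2:8  d3:8  d4:6  d5:7 — peak 8 ≤ 8.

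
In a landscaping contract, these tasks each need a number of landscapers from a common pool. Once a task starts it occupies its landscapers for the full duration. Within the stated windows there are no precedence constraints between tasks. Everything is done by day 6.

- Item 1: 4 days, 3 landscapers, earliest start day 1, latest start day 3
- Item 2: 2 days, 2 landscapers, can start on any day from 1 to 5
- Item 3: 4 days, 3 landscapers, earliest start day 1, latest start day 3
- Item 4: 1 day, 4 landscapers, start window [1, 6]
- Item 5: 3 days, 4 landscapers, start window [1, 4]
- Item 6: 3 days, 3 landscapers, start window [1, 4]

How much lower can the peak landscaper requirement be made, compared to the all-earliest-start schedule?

9

Early-start peak: d1:19  d2:15  d3:13  d4:6  d5:0  d6:0 ⇒ 19.
Leveled (Item 1@1, Item 2@1, Item 3@3, Item 4@5, Item 5@1, Item 6@4): d1:9  d2:9  d3:10  d4:9  d5:10  d6:6 ⇒ 10.
Reduction 19 − 10 = 9.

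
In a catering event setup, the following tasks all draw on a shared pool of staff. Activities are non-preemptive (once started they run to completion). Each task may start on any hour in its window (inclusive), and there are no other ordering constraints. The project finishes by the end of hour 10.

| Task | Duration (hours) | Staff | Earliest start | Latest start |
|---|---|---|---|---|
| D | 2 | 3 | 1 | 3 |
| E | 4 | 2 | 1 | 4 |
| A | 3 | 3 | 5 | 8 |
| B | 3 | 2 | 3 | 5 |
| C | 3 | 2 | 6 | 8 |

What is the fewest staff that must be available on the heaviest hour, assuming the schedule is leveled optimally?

Schedule D@1, E@1, A@5, B@3, C@6: h1:5  h2:5  h3:4  h4:4  h5:5  h6:5  h7:5  h8:2  h9:0  h10:0 — peak 5.

5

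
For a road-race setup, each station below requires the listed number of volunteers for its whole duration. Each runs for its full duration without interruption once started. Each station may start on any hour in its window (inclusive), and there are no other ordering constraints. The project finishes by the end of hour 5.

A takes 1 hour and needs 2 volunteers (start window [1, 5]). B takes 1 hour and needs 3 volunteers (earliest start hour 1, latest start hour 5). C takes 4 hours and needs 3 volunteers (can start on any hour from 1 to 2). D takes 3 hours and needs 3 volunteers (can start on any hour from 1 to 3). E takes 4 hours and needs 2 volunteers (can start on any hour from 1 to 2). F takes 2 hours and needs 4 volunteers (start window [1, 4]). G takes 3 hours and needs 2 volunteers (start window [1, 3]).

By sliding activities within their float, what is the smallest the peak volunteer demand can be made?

10

Early-start (A@1, B@1, C@1, D@1, E@1, F@1, G@1) gives peak 19: h1:19  h2:14  h3:10  h4:5  h5:0.
Shift C→2, E→2, F→4.
Schedule A@1, B@1, C@2, D@1, E@2, F@4, G@1: h1:10  h2:10  h3:10  h4:9  h5:9 — peak 10.
Total volunteer-hours = 48 over 5 hours ⇒ peak ≥ ⌈48/5⌉ = 10, so 10 is optimal.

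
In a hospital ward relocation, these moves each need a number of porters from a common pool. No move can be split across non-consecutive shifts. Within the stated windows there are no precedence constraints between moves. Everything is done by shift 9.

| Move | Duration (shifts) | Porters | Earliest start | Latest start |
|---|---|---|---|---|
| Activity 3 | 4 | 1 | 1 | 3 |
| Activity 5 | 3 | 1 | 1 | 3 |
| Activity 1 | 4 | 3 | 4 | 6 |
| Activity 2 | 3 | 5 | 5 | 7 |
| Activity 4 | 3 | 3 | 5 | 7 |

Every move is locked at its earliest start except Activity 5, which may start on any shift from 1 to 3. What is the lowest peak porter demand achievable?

Activity 5@1: s1:2  s2:2  s3:2  s4:4  s5:11  s6:11  s7:11  s8:0  s9:0 → peak 11
Activity 5@2: s1:1  s2:2  s3:2  s4:5  s5:11  s6:11  s7:11  s8:0  s9:0 → peak 11
Activity 5@3: s1:1  s2:1  s3:2  s4:5  s5:12  s6:11  s7:11  s8:0  s9:0 → peak 12
Best is Activity 5@1, peak 11.

11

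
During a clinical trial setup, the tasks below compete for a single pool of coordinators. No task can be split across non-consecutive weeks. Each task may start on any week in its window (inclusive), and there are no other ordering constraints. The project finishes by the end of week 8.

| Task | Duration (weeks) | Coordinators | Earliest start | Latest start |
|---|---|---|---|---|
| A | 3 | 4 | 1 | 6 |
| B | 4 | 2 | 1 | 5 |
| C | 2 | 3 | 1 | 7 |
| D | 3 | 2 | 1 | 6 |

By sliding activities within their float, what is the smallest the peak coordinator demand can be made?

5

Early-start (A@1, B@1, C@1, D@1) gives peak 11: w1:11  w2:11  w3:8  w4:2  w5:0  w6:0  w7:0  w8:0.
Shift B→4, C→4, D→6.
Schedule A@1, B@4, C@4, D@6: w1:4  w2:4  w3:4  w4:5  w5:5  w6:4  w7:4  w8:2 — peak 5.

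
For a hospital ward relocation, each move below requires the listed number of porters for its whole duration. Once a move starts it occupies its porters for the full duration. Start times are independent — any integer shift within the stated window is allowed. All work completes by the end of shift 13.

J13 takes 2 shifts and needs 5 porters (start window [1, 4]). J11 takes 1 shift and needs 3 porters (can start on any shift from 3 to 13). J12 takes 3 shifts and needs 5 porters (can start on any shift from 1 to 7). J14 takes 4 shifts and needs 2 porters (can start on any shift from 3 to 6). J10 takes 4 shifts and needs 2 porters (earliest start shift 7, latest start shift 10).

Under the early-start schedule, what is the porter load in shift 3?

At early start, shift 3 has: J11, J12, J14.
Demand: 3 + 5 + 2 = 10.

10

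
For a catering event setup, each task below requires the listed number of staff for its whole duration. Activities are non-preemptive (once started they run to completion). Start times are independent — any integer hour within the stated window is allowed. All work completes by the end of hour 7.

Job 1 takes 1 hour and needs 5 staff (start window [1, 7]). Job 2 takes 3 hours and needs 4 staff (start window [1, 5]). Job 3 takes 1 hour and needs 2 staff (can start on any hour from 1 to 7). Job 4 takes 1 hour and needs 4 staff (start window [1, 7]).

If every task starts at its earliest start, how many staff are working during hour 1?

At early start, hour 1 has: Job 1, Job 2, Job 3, Job 4.
Demand: 5 + 4 + 2 + 4 = 15.

15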